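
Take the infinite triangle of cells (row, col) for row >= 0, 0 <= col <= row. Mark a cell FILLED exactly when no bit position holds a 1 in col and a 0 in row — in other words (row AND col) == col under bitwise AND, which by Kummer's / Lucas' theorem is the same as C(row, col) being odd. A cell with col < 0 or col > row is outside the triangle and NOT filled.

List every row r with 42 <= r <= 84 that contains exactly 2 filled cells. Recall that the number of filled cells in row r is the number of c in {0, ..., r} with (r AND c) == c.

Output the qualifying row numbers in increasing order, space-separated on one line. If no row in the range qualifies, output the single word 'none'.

Answer: 64

Derivation:
Row r has 2^popcount(r) filled cells, so we need popcount(r) = log2(2) = 1.
Scan r = 42..84 and keep those with exactly 1 one-bits:
r=42=101010 popcount=3 -> skip
r=43=101011 popcount=4 -> skip
r=44=101100 popcount=3 -> skip
r=45=101101 popcount=4 -> skip
r=46=101110 popcount=4 -> skip
r=47=101111 popcount=5 -> skip
r=48=110000 popcount=2 -> skip
r=49=110001 popcount=3 -> skip
r=50=110010 popcount=3 -> skip
r=51=110011 popcount=4 -> skip
r=52=110100 popcount=3 -> skip
r=53=110101 popcount=4 -> skip
r=54=110110 popcount=4 -> skip
r=55=110111 popcount=5 -> skip
r=56=111000 popcount=3 -> skip
r=57=111001 popcount=4 -> skip
r=58=111010 popcount=4 -> skip
r=59=111011 popcount=5 -> skip
r=60=111100 popcount=4 -> skip
r=61=111101 popcount=5 -> skip
r=62=111110 popcount=5 -> skip
r=63=111111 popcount=6 -> skip
r=64=1000000 popcount=1 -> KEEP
r=65=1000001 popcount=2 -> skip
r=66=1000010 popcount=2 -> skip
r=67=1000011 popcount=3 -> skip
r=68=1000100 popcount=2 -> skip
r=69=1000101 popcount=3 -> skip
r=70=1000110 popcount=3 -> skip
r=71=1000111 popcount=4 -> skip
r=72=1001000 popcount=2 -> skip
r=73=1001001 popcount=3 -> skip
r=74=1001010 popcount=3 -> skip
r=75=1001011 popcount=4 -> skip
r=76=1001100 popcount=3 -> skip
r=77=1001101 popcount=4 -> skip
r=78=1001110 popcount=4 -> skip
r=79=1001111 popcount=5 -> skip
r=80=1010000 popcount=2 -> skip
r=81=1010001 popcount=3 -> skip
r=82=1010010 popcount=3 -> skip
r=83=1010011 popcount=4 -> skip
r=84=1010100 popcount=3 -> skip
Kept rows: 64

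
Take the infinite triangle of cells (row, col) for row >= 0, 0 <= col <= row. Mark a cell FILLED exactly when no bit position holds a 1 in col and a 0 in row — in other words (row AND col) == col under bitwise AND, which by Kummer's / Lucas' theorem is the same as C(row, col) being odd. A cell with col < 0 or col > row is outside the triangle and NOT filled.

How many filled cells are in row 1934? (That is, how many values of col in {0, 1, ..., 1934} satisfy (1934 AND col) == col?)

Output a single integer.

Answer: 128

Derivation:
1934 in binary = 11110001110
popcount(1934) = number of 1-bits in 11110001110 = 7
A col c satisfies (1934 AND c) == c iff every set bit of c is also set in 1934; each of the 7 set bits of 1934 can independently be on or off in c.
count = 2^7 = 128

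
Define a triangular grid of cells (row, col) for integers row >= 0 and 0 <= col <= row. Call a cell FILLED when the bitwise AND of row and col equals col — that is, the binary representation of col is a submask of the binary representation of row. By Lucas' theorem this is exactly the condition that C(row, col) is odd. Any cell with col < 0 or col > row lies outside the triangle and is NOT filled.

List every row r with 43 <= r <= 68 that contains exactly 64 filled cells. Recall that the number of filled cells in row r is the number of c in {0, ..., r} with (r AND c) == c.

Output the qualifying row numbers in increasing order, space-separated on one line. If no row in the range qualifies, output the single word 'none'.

Row r has 2^popcount(r) filled cells, so we need popcount(r) = log2(64) = 6.
Scan r = 43..68 and keep those with exactly 6 one-bits:
r=43=101011 popcount=4 -> skip
r=44=101100 popcount=3 -> skip
r=45=101101 popcount=4 -> skip
r=46=101110 popcount=4 -> skip
r=47=101111 popcount=5 -> skip
r=48=110000 popcount=2 -> skip
r=49=110001 popcount=3 -> skip
r=50=110010 popcount=3 -> skip
r=51=110011 popcount=4 -> skip
r=52=110100 popcount=3 -> skip
r=53=110101 popcount=4 -> skip
r=54=110110 popcount=4 -> skip
r=55=110111 popcount=5 -> skip
r=56=111000 popcount=3 -> skip
r=57=111001 popcount=4 -> skip
r=58=111010 popcount=4 -> skip
r=59=111011 popcount=5 -> skip
r=60=111100 popcount=4 -> skip
r=61=111101 popcount=5 -> skip
r=62=111110 popcount=5 -> skip
r=63=111111 popcount=6 -> KEEP
r=64=1000000 popcount=1 -> skip
r=65=1000001 popcount=2 -> skip
r=66=1000010 popcount=2 -> skip
r=67=1000011 popcount=3 -> skip
r=68=1000100 popcount=2 -> skip
Kept rows: 63

Answer: 63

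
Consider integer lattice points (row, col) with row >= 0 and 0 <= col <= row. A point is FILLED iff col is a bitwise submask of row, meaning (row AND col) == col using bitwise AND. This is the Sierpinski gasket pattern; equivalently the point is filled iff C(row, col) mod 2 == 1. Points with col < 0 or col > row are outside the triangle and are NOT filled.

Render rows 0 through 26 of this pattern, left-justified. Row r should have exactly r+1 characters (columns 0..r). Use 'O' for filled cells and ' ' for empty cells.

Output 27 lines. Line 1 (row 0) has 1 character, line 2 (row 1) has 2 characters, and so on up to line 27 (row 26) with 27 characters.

r0=0: O
r1=1: OO
r2=10: O O
r3=11: OOOO
r4=100: O   O
r5=101: OO  OO
r6=110: O O O O
r7=111: OOOOOOOO
r8=1000: O       O
r9=1001: OO      OO
r10=1010: O O     O O
r11=1011: OOOO    OOOO
r12=1100: O   O   O   O
r13=1101: OO  OO  OO  OO
r14=1110: O O O O O O O O
r15=1111: OOOOOOOOOOOOOOOO
r16=10000: O               O
r17=10001: OO              OO
r18=10010: O O             O O
r19=10011: OOOO            OOOO
r20=10100: O   O           O   O
r21=10101: OO  OO          OO  OO
r22=10110: O O O O         O O O O
r23=10111: OOOOOOOO        OOOOOOOO
r24=11000: O       O       O       O
r25=11001: OO      OO      OO      OO
r26=11010: O O     O O     O O     O O

Answer: O
OO
O O
OOOO
O   O
OO  OO
O O O O
OOOOOOOO
O       O
OO      OO
O O     O O
OOOO    OOOO
O   O   O   O
OO  OO  OO  OO
O O O O O O O O
OOOOOOOOOOOOOOOO
O               O
OO              OO
O O             O O
OOOO            OOOO
O   O           O   O
OO  OO          OO  OO
O O O O         O O O O
OOOOOOOO        OOOOOOOO
O       O       O       O
OO      OO      OO      OO
O O     O O     O O     O O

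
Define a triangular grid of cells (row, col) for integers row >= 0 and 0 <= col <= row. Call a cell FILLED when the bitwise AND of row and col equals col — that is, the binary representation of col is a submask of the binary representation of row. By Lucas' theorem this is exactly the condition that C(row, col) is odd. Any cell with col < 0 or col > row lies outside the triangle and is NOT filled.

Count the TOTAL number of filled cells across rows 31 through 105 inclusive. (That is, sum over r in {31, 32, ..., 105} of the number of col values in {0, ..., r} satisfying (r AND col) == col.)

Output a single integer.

Answer: 1136

Derivation:
r31=11111 pc5: +32 =32
r32=100000 pc1: +2 =34
r33=100001 pc2: +4 =38
r34=100010 pc2: +4 =42
r35=100011 pc3: +8 =50
r36=100100 pc2: +4 =54
r37=100101 pc3: +8 =62
r38=100110 pc3: +8 =70
r39=100111 pc4: +16 =86
r40=101000 pc2: +4 =90
r41=101001 pc3: +8 =98
r42=101010 pc3: +8 =106
r43=101011 pc4: +16 =122
r44=101100 pc3: +8 =130
r45=101101 pc4: +16 =146
r46=101110 pc4: +16 =162
r47=101111 pc5: +32 =194
r48=110000 pc2: +4 =198
r49=110001 pc3: +8 =206
r50=110010 pc3: +8 =214
r51=110011 pc4: +16 =230
r52=110100 pc3: +8 =238
r53=110101 pc4: +16 =254
r54=110110 pc4: +16 =270
r55=110111 pc5: +32 =302
r56=111000 pc3: +8 =310
r57=111001 pc4: +16 =326
r58=111010 pc4: +16 =342
r59=111011 pc5: +32 =374
r60=111100 pc4: +16 =390
r61=111101 pc5: +32 =422
r62=111110 pc5: +32 =454
r63=111111 pc6: +64 =518
r64=1000000 pc1: +2 =520
r65=1000001 pc2: +4 =524
r66=1000010 pc2: +4 =528
r67=1000011 pc3: +8 =536
r68=1000100 pc2: +4 =540
r69=1000101 pc3: +8 =548
r70=1000110 pc3: +8 =556
r71=1000111 pc4: +16 =572
r72=1001000 pc2: +4 =576
r73=1001001 pc3: +8 =584
r74=1001010 pc3: +8 =592
r75=1001011 pc4: +16 =608
r76=1001100 pc3: +8 =616
r77=1001101 pc4: +16 =632
r78=1001110 pc4: +16 =648
r79=1001111 pc5: +32 =680
r80=1010000 pc2: +4 =684
r81=1010001 pc3: +8 =692
r82=1010010 pc3: +8 =700
r83=1010011 pc4: +16 =716
r84=1010100 pc3: +8 =724
r85=1010101 pc4: +16 =740
r86=1010110 pc4: +16 =756
r87=1010111 pc5: +32 =788
r88=1011000 pc3: +8 =796
r89=1011001 pc4: +16 =812
r90=1011010 pc4: +16 =828
r91=1011011 pc5: +32 =860
r92=1011100 pc4: +16 =876
r93=1011101 pc5: +32 =908
r94=1011110 pc5: +32 =940
r95=1011111 pc6: +64 =1004
r96=1100000 pc2: +4 =1008
r97=1100001 pc3: +8 =1016
r98=1100010 pc3: +8 =1024
r99=1100011 pc4: +16 =1040
r100=1100100 pc3: +8 =1048
r101=1100101 pc4: +16 =1064
r102=1100110 pc4: +16 =1080
r103=1100111 pc5: +32 =1112
r104=1101000 pc3: +8 =1120
r105=1101001 pc4: +16 =1136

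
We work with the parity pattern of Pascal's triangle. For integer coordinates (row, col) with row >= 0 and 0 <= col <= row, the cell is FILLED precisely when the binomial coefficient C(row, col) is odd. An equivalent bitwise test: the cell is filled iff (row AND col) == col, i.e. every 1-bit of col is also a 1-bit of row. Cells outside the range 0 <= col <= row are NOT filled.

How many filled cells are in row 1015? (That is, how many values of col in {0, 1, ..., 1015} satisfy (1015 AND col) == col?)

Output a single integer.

1015 in binary = 1111110111
popcount(1015) = number of 1-bits in 1111110111 = 9
A col c satisfies (1015 AND c) == c iff every set bit of c is also set in 1015; each of the 9 set bits of 1015 can independently be on or off in c.
count = 2^9 = 512

Answer: 512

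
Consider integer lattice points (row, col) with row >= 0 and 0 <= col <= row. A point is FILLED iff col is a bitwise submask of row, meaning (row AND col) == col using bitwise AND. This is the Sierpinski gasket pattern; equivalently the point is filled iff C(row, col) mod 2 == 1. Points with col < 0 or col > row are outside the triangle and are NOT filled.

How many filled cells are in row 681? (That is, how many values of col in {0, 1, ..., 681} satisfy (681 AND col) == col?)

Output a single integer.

681 in binary = 1010101001
popcount(681) = number of 1-bits in 1010101001 = 5
A col c satisfies (681 AND c) == c iff every set bit of c is also set in 681; each of the 5 set bits of 681 can independently be on or off in c.
count = 2^5 = 32

Answer: 32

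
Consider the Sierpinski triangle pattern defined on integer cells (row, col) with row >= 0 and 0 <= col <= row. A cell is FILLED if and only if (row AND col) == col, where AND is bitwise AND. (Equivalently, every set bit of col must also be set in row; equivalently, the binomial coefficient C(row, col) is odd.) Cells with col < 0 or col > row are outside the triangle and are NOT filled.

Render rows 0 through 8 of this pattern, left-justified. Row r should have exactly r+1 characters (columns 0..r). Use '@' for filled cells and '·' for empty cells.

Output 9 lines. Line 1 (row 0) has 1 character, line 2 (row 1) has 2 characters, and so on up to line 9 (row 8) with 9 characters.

r0=0: @
r1=1: @@
r2=10: @·@
r3=11: @@@@
r4=100: @···@
r5=101: @@··@@
r6=110: @·@·@·@
r7=111: @@@@@@@@
r8=1000: @·······@

Answer: @
@@
@·@
@@@@
@···@
@@··@@
@·@·@·@
@@@@@@@@
@·······@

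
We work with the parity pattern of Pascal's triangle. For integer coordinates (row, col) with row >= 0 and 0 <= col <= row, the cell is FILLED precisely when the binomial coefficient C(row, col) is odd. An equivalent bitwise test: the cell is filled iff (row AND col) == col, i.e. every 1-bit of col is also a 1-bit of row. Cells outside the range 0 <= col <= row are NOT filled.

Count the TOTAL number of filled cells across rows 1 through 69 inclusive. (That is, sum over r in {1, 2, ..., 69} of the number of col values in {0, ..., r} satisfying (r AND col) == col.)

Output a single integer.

Answer: 758

Derivation:
r1=1 pc1: +2 =2
r2=10 pc1: +2 =4
r3=11 pc2: +4 =8
r4=100 pc1: +2 =10
r5=101 pc2: +4 =14
r6=110 pc2: +4 =18
r7=111 pc3: +8 =26
r8=1000 pc1: +2 =28
r9=1001 pc2: +4 =32
r10=1010 pc2: +4 =36
r11=1011 pc3: +8 =44
r12=1100 pc2: +4 =48
r13=1101 pc3: +8 =56
r14=1110 pc3: +8 =64
r15=1111 pc4: +16 =80
r16=10000 pc1: +2 =82
r17=10001 pc2: +4 =86
r18=10010 pc2: +4 =90
r19=10011 pc3: +8 =98
r20=10100 pc2: +4 =102
r21=10101 pc3: +8 =110
r22=10110 pc3: +8 =118
r23=10111 pc4: +16 =134
r24=11000 pc2: +4 =138
r25=11001 pc3: +8 =146
r26=11010 pc3: +8 =154
r27=11011 pc4: +16 =170
r28=11100 pc3: +8 =178
r29=11101 pc4: +16 =194
r30=11110 pc4: +16 =210
r31=11111 pc5: +32 =242
r32=100000 pc1: +2 =244
r33=100001 pc2: +4 =248
r34=100010 pc2: +4 =252
r35=100011 pc3: +8 =260
r36=100100 pc2: +4 =264
r37=100101 pc3: +8 =272
r38=100110 pc3: +8 =280
r39=100111 pc4: +16 =296
r40=101000 pc2: +4 =300
r41=101001 pc3: +8 =308
r42=101010 pc3: +8 =316
r43=101011 pc4: +16 =332
r44=101100 pc3: +8 =340
r45=101101 pc4: +16 =356
r46=101110 pc4: +16 =372
r47=101111 pc5: +32 =404
r48=110000 pc2: +4 =408
r49=110001 pc3: +8 =416
r50=110010 pc3: +8 =424
r51=110011 pc4: +16 =440
r52=110100 pc3: +8 =448
r53=110101 pc4: +16 =464
r54=110110 pc4: +16 =480
r55=110111 pc5: +32 =512
r56=111000 pc3: +8 =520
r57=111001 pc4: +16 =536
r58=111010 pc4: +16 =552
r59=111011 pc5: +32 =584
r60=111100 pc4: +16 =600
r61=111101 pc5: +32 =632
r62=111110 pc5: +32 =664
r63=111111 pc6: +64 =728
r64=1000000 pc1: +2 =730
r65=1000001 pc2: +4 =734
r66=1000010 pc2: +4 =738
r67=1000011 pc3: +8 =746
r68=1000100 pc2: +4 =750
r69=1000101 pc3: +8 =758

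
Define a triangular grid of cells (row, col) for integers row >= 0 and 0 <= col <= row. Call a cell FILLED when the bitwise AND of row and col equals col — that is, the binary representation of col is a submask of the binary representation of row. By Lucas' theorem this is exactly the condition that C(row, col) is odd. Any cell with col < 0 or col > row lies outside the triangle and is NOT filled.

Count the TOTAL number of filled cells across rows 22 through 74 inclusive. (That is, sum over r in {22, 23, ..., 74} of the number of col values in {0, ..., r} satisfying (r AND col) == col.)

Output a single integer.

r22=10110 pc3: +8 =8
r23=10111 pc4: +16 =24
r24=11000 pc2: +4 =28
r25=11001 pc3: +8 =36
r26=11010 pc3: +8 =44
r27=11011 pc4: +16 =60
r28=11100 pc3: +8 =68
r29=11101 pc4: +16 =84
r30=11110 pc4: +16 =100
r31=11111 pc5: +32 =132
r32=100000 pc1: +2 =134
r33=100001 pc2: +4 =138
r34=100010 pc2: +4 =142
r35=100011 pc3: +8 =150
r36=100100 pc2: +4 =154
r37=100101 pc3: +8 =162
r38=100110 pc3: +8 =170
r39=100111 pc4: +16 =186
r40=101000 pc2: +4 =190
r41=101001 pc3: +8 =198
r42=101010 pc3: +8 =206
r43=101011 pc4: +16 =222
r44=101100 pc3: +8 =230
r45=101101 pc4: +16 =246
r46=101110 pc4: +16 =262
r47=101111 pc5: +32 =294
r48=110000 pc2: +4 =298
r49=110001 pc3: +8 =306
r50=110010 pc3: +8 =314
r51=110011 pc4: +16 =330
r52=110100 pc3: +8 =338
r53=110101 pc4: +16 =354
r54=110110 pc4: +16 =370
r55=110111 pc5: +32 =402
r56=111000 pc3: +8 =410
r57=111001 pc4: +16 =426
r58=111010 pc4: +16 =442
r59=111011 pc5: +32 =474
r60=111100 pc4: +16 =490
r61=111101 pc5: +32 =522
r62=111110 pc5: +32 =554
r63=111111 pc6: +64 =618
r64=1000000 pc1: +2 =620
r65=1000001 pc2: +4 =624
r66=1000010 pc2: +4 =628
r67=1000011 pc3: +8 =636
r68=1000100 pc2: +4 =640
r69=1000101 pc3: +8 =648
r70=1000110 pc3: +8 =656
r71=1000111 pc4: +16 =672
r72=1001000 pc2: +4 =676
r73=1001001 pc3: +8 =684
r74=1001010 pc3: +8 =692

Answer: 692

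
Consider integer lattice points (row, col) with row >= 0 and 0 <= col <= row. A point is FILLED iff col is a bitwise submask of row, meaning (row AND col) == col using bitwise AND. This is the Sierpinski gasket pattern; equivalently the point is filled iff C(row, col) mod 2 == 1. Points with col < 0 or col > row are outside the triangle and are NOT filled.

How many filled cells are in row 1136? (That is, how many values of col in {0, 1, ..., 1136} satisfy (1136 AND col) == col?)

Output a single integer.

1136 in binary = 10001110000
popcount(1136) = number of 1-bits in 10001110000 = 4
A col c satisfies (1136 AND c) == c iff every set bit of c is also set in 1136; each of the 4 set bits of 1136 can independently be on or off in c.
count = 2^4 = 16

Answer: 16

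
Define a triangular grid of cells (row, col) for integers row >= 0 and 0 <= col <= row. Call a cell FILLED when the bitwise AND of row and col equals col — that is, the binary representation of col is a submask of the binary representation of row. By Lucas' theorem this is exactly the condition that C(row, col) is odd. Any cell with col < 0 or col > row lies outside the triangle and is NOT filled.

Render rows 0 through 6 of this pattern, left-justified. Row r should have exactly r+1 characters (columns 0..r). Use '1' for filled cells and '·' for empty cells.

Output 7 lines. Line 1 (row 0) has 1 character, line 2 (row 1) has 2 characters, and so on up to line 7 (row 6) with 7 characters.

r0=0: 1
r1=1: 11
r2=10: 1·1
r3=11: 1111
r4=100: 1···1
r5=101: 11··11
r6=110: 1·1·1·1

Answer: 1
11
1·1
1111
1···1
11··11
1·1·1·1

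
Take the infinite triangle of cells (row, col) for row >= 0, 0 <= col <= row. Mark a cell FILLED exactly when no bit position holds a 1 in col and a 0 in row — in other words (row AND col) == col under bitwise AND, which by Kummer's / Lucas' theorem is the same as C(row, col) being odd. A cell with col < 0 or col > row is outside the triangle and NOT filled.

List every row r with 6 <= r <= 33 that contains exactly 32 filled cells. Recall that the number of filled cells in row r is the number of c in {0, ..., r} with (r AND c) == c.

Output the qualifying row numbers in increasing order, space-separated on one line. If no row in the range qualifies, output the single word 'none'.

Row r has 2^popcount(r) filled cells, so we need popcount(r) = log2(32) = 5.
Scan r = 6..33 and keep those with exactly 5 one-bits:
r=6=110 popcount=2 -> skip
r=7=111 popcount=3 -> skip
r=8=1000 popcount=1 -> skip
r=9=1001 popcount=2 -> skip
r=10=1010 popcount=2 -> skip
r=11=1011 popcount=3 -> skip
r=12=1100 popcount=2 -> skip
r=13=1101 popcount=3 -> skip
r=14=1110 popcount=3 -> skip
r=15=1111 popcount=4 -> skip
r=16=10000 popcount=1 -> skip
r=17=10001 popcount=2 -> skip
r=18=10010 popcount=2 -> skip
r=19=10011 popcount=3 -> skip
r=20=10100 popcount=2 -> skip
r=21=10101 popcount=3 -> skip
r=22=10110 popcount=3 -> skip
r=23=10111 popcount=4 -> skip
r=24=11000 popcount=2 -> skip
r=25=11001 popcount=3 -> skip
r=26=11010 popcount=3 -> skip
r=27=11011 popcount=4 -> skip
r=28=11100 popcount=3 -> skip
r=29=11101 popcount=4 -> skip
r=30=11110 popcount=4 -> skip
r=31=11111 popcount=5 -> KEEP
r=32=100000 popcount=1 -> skip
r=33=100001 popcount=2 -> skip
Kept rows: 31

Answer: 31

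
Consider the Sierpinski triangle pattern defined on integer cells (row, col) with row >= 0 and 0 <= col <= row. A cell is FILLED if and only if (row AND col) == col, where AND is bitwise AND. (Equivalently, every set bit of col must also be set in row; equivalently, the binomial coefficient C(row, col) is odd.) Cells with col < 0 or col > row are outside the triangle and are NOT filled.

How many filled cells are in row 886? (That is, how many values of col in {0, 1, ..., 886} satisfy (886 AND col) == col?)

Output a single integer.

886 in binary = 1101110110
popcount(886) = number of 1-bits in 1101110110 = 7
A col c satisfies (886 AND c) == c iff every set bit of c is also set in 886; each of the 7 set bits of 886 can independently be on or off in c.
count = 2^7 = 128

Answer: 128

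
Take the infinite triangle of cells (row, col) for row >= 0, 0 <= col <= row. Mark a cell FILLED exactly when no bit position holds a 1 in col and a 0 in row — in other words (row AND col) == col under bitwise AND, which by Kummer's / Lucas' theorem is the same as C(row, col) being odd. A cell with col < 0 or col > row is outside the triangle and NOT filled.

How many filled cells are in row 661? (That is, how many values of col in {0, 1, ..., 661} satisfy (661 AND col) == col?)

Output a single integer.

Answer: 32

Derivation:
661 in binary = 1010010101
popcount(661) = number of 1-bits in 1010010101 = 5
A col c satisfies (661 AND c) == c iff every set bit of c is also set in 661; each of the 5 set bits of 661 can independently be on or off in c.
count = 2^5 = 32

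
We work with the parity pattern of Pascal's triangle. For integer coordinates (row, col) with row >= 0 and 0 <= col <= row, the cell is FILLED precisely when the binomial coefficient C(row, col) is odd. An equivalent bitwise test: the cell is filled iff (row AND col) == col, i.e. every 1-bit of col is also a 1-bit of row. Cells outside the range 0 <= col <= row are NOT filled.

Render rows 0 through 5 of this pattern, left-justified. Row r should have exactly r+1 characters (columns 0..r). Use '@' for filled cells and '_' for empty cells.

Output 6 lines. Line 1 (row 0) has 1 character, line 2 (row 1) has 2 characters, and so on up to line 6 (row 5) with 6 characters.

r0=0: @
r1=1: @@
r2=10: @_@
r3=11: @@@@
r4=100: @___@
r5=101: @@__@@

Answer: @
@@
@_@
@@@@
@___@
@@__@@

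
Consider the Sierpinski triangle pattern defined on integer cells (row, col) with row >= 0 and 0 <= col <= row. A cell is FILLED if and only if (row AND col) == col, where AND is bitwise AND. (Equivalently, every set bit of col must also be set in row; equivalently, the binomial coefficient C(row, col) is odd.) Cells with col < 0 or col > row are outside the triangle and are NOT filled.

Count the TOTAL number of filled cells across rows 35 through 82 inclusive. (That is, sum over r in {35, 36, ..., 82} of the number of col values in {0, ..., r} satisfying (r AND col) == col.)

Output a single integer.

Answer: 658

Derivation:
r35=100011 pc3: +8 =8
r36=100100 pc2: +4 =12
r37=100101 pc3: +8 =20
r38=100110 pc3: +8 =28
r39=100111 pc4: +16 =44
r40=101000 pc2: +4 =48
r41=101001 pc3: +8 =56
r42=101010 pc3: +8 =64
r43=101011 pc4: +16 =80
r44=101100 pc3: +8 =88
r45=101101 pc4: +16 =104
r46=101110 pc4: +16 =120
r47=101111 pc5: +32 =152
r48=110000 pc2: +4 =156
r49=110001 pc3: +8 =164
r50=110010 pc3: +8 =172
r51=110011 pc4: +16 =188
r52=110100 pc3: +8 =196
r53=110101 pc4: +16 =212
r54=110110 pc4: +16 =228
r55=110111 pc5: +32 =260
r56=111000 pc3: +8 =268
r57=111001 pc4: +16 =284
r58=111010 pc4: +16 =300
r59=111011 pc5: +32 =332
r60=111100 pc4: +16 =348
r61=111101 pc5: +32 =380
r62=111110 pc5: +32 =412
r63=111111 pc6: +64 =476
r64=1000000 pc1: +2 =478
r65=1000001 pc2: +4 =482
r66=1000010 pc2: +4 =486
r67=1000011 pc3: +8 =494
r68=1000100 pc2: +4 =498
r69=1000101 pc3: +8 =506
r70=1000110 pc3: +8 =514
r71=1000111 pc4: +16 =530
r72=1001000 pc2: +4 =534
r73=1001001 pc3: +8 =542
r74=1001010 pc3: +8 =550
r75=1001011 pc4: +16 =566
r76=1001100 pc3: +8 =574
r77=1001101 pc4: +16 =590
r78=1001110 pc4: +16 =606
r79=1001111 pc5: +32 =638
r80=1010000 pc2: +4 =642
r81=1010001 pc3: +8 =650
r82=1010010 pc3: +8 =658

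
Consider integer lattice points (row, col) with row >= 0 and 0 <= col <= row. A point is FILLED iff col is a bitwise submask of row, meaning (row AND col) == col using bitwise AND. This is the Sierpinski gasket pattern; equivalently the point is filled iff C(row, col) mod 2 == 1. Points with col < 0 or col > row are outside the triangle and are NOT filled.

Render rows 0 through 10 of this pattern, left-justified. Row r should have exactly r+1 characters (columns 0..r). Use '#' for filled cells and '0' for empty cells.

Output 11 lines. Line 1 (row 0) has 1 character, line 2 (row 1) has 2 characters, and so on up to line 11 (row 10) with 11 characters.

r0=0: #
r1=1: ##
r2=10: #0#
r3=11: ####
r4=100: #000#
r5=101: ##00##
r6=110: #0#0#0#
r7=111: ########
r8=1000: #0000000#
r9=1001: ##000000##
r10=1010: #0#00000#0#

Answer: #
##
#0#
####
#000#
##00##
#0#0#0#
########
#0000000#
##000000##
#0#00000#0#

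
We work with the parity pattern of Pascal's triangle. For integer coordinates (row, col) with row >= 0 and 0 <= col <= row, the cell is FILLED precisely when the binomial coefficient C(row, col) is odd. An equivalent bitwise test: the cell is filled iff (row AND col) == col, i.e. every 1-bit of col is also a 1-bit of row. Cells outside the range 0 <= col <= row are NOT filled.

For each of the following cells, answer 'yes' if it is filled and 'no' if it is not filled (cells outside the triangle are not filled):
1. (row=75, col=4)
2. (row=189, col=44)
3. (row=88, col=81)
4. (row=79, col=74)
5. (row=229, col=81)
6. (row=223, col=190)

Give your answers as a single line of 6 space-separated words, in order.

(75,4): row=0b1001011, col=0b100, row AND col = 0b0 = 0; 0 != 4 -> empty
(189,44): row=0b10111101, col=0b101100, row AND col = 0b101100 = 44; 44 == 44 -> filled
(88,81): row=0b1011000, col=0b1010001, row AND col = 0b1010000 = 80; 80 != 81 -> empty
(79,74): row=0b1001111, col=0b1001010, row AND col = 0b1001010 = 74; 74 == 74 -> filled
(229,81): row=0b11100101, col=0b1010001, row AND col = 0b1000001 = 65; 65 != 81 -> empty
(223,190): row=0b11011111, col=0b10111110, row AND col = 0b10011110 = 158; 158 != 190 -> empty

Answer: no yes no yes no no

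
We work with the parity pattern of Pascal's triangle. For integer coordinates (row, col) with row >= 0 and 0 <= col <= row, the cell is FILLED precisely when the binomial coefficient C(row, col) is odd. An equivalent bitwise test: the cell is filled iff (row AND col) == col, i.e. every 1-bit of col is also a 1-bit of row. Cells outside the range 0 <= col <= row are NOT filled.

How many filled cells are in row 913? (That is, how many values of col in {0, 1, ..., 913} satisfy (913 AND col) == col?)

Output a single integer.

Answer: 32

Derivation:
913 in binary = 1110010001
popcount(913) = number of 1-bits in 1110010001 = 5
A col c satisfies (913 AND c) == c iff every set bit of c is also set in 913; each of the 5 set bits of 913 can independently be on or off in c.
count = 2^5 = 32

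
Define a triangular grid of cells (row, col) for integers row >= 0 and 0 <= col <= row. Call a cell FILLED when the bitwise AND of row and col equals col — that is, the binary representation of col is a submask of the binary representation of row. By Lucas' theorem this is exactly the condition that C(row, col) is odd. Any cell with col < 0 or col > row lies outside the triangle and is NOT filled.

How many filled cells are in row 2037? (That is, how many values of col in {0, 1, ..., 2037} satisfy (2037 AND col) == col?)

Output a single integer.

2037 in binary = 11111110101
popcount(2037) = number of 1-bits in 11111110101 = 9
A col c satisfies (2037 AND c) == c iff every set bit of c is also set in 2037; each of the 9 set bits of 2037 can independently be on or off in c.
count = 2^9 = 512

Answer: 512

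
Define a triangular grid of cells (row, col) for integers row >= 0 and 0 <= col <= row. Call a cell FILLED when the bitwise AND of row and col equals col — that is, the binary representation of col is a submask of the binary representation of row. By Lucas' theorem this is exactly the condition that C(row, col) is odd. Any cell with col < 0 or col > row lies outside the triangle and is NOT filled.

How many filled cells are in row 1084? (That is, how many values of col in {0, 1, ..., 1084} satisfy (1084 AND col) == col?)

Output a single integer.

1084 in binary = 10000111100
popcount(1084) = number of 1-bits in 10000111100 = 5
A col c satisfies (1084 AND c) == c iff every set bit of c is also set in 1084; each of the 5 set bits of 1084 can independently be on or off in c.
count = 2^5 = 32

Answer: 32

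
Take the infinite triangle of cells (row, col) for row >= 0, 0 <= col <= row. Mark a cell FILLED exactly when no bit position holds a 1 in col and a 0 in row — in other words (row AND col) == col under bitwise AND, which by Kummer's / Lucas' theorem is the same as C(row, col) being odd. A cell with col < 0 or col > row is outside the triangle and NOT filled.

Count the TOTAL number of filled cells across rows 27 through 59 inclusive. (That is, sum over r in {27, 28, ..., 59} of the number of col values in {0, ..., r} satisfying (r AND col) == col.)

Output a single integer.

r27=11011 pc4: +16 =16
r28=11100 pc3: +8 =24
r29=11101 pc4: +16 =40
r30=11110 pc4: +16 =56
r31=11111 pc5: +32 =88
r32=100000 pc1: +2 =90
r33=100001 pc2: +4 =94
r34=100010 pc2: +4 =98
r35=100011 pc3: +8 =106
r36=100100 pc2: +4 =110
r37=100101 pc3: +8 =118
r38=100110 pc3: +8 =126
r39=100111 pc4: +16 =142
r40=101000 pc2: +4 =146
r41=101001 pc3: +8 =154
r42=101010 pc3: +8 =162
r43=101011 pc4: +16 =178
r44=101100 pc3: +8 =186
r45=101101 pc4: +16 =202
r46=101110 pc4: +16 =218
r47=101111 pc5: +32 =250
r48=110000 pc2: +4 =254
r49=110001 pc3: +8 =262
r50=110010 pc3: +8 =270
r51=110011 pc4: +16 =286
r52=110100 pc3: +8 =294
r53=110101 pc4: +16 =310
r54=110110 pc4: +16 =326
r55=110111 pc5: +32 =358
r56=111000 pc3: +8 =366
r57=111001 pc4: +16 =382
r58=111010 pc4: +16 =398
r59=111011 pc5: +32 =430

Answer: 430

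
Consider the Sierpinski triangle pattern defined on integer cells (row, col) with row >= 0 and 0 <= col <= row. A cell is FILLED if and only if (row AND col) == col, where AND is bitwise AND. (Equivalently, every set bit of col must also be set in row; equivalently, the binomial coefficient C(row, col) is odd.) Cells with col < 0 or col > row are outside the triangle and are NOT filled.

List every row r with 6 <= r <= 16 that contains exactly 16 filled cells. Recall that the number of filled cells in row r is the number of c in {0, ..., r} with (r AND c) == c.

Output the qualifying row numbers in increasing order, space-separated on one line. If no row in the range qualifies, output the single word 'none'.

Row r has 2^popcount(r) filled cells, so we need popcount(r) = log2(16) = 4.
Scan r = 6..16 and keep those with exactly 4 one-bits:
r=6=110 popcount=2 -> skip
r=7=111 popcount=3 -> skip
r=8=1000 popcount=1 -> skip
r=9=1001 popcount=2 -> skip
r=10=1010 popcount=2 -> skip
r=11=1011 popcount=3 -> skip
r=12=1100 popcount=2 -> skip
r=13=1101 popcount=3 -> skip
r=14=1110 popcount=3 -> skip
r=15=1111 popcount=4 -> KEEP
r=16=10000 popcount=1 -> skip
Kept rows: 15

Answer: 15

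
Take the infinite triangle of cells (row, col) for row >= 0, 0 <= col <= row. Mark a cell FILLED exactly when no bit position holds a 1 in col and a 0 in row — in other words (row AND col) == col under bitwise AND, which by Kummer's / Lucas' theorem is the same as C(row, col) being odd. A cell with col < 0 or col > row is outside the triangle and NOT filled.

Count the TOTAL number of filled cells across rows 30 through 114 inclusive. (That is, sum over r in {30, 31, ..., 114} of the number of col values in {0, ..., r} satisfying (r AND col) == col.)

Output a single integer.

Answer: 1384

Derivation:
r30=11110 pc4: +16 =16
r31=11111 pc5: +32 =48
r32=100000 pc1: +2 =50
r33=100001 pc2: +4 =54
r34=100010 pc2: +4 =58
r35=100011 pc3: +8 =66
r36=100100 pc2: +4 =70
r37=100101 pc3: +8 =78
r38=100110 pc3: +8 =86
r39=100111 pc4: +16 =102
r40=101000 pc2: +4 =106
r41=101001 pc3: +8 =114
r42=101010 pc3: +8 =122
r43=101011 pc4: +16 =138
r44=101100 pc3: +8 =146
r45=101101 pc4: +16 =162
r46=101110 pc4: +16 =178
r47=101111 pc5: +32 =210
r48=110000 pc2: +4 =214
r49=110001 pc3: +8 =222
r50=110010 pc3: +8 =230
r51=110011 pc4: +16 =246
r52=110100 pc3: +8 =254
r53=110101 pc4: +16 =270
r54=110110 pc4: +16 =286
r55=110111 pc5: +32 =318
r56=111000 pc3: +8 =326
r57=111001 pc4: +16 =342
r58=111010 pc4: +16 =358
r59=111011 pc5: +32 =390
r60=111100 pc4: +16 =406
r61=111101 pc5: +32 =438
r62=111110 pc5: +32 =470
r63=111111 pc6: +64 =534
r64=1000000 pc1: +2 =536
r65=1000001 pc2: +4 =540
r66=1000010 pc2: +4 =544
r67=1000011 pc3: +8 =552
r68=1000100 pc2: +4 =556
r69=1000101 pc3: +8 =564
r70=1000110 pc3: +8 =572
r71=1000111 pc4: +16 =588
r72=1001000 pc2: +4 =592
r73=1001001 pc3: +8 =600
r74=1001010 pc3: +8 =608
r75=1001011 pc4: +16 =624
r76=1001100 pc3: +8 =632
r77=1001101 pc4: +16 =648
r78=1001110 pc4: +16 =664
r79=1001111 pc5: +32 =696
r80=1010000 pc2: +4 =700
r81=1010001 pc3: +8 =708
r82=1010010 pc3: +8 =716
r83=1010011 pc4: +16 =732
r84=1010100 pc3: +8 =740
r85=1010101 pc4: +16 =756
r86=1010110 pc4: +16 =772
r87=1010111 pc5: +32 =804
r88=1011000 pc3: +8 =812
r89=1011001 pc4: +16 =828
r90=1011010 pc4: +16 =844
r91=1011011 pc5: +32 =876
r92=1011100 pc4: +16 =892
r93=1011101 pc5: +32 =924
r94=1011110 pc5: +32 =956
r95=1011111 pc6: +64 =1020
r96=1100000 pc2: +4 =1024
r97=1100001 pc3: +8 =1032
r98=1100010 pc3: +8 =1040
r99=1100011 pc4: +16 =1056
r100=1100100 pc3: +8 =1064
r101=1100101 pc4: +16 =1080
r102=1100110 pc4: +16 =1096
r103=1100111 pc5: +32 =1128
r104=1101000 pc3: +8 =1136
r105=1101001 pc4: +16 =1152
r106=1101010 pc4: +16 =1168
r107=1101011 pc5: +32 =1200
r108=1101100 pc4: +16 =1216
r109=1101101 pc5: +32 =1248
r110=1101110 pc5: +32 =1280
r111=1101111 pc6: +64 =1344
r112=1110000 pc3: +8 =1352
r113=1110001 pc4: +16 =1368
r114=1110010 pc4: +16 =1384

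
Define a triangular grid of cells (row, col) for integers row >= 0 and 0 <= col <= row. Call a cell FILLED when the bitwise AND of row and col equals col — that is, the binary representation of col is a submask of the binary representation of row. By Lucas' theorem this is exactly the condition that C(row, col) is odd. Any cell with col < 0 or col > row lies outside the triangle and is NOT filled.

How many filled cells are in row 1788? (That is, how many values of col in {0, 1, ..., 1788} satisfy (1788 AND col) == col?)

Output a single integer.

1788 in binary = 11011111100
popcount(1788) = number of 1-bits in 11011111100 = 8
A col c satisfies (1788 AND c) == c iff every set bit of c is also set in 1788; each of the 8 set bits of 1788 can independently be on or off in c.
count = 2^8 = 256

Answer: 256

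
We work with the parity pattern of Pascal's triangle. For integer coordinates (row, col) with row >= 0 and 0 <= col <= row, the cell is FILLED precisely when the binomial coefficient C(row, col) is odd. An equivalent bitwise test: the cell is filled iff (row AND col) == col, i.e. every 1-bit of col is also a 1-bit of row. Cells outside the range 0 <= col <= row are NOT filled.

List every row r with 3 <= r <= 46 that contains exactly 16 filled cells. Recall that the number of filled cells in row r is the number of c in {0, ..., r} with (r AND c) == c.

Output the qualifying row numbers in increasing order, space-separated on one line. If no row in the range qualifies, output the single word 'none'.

Row r has 2^popcount(r) filled cells, so we need popcount(r) = log2(16) = 4.
Scan r = 3..46 and keep those with exactly 4 one-bits:
r=3=11 popcount=2 -> skip
r=4=100 popcount=1 -> skip
r=5=101 popcount=2 -> skip
r=6=110 popcount=2 -> skip
r=7=111 popcount=3 -> skip
r=8=1000 popcount=1 -> skip
r=9=1001 popcount=2 -> skip
r=10=1010 popcount=2 -> skip
r=11=1011 popcount=3 -> skip
r=12=1100 popcount=2 -> skip
r=13=1101 popcount=3 -> skip
r=14=1110 popcount=3 -> skip
r=15=1111 popcount=4 -> KEEP
r=16=10000 popcount=1 -> skip
r=17=10001 popcount=2 -> skip
r=18=10010 popcount=2 -> skip
r=19=10011 popcount=3 -> skip
r=20=10100 popcount=2 -> skip
r=21=10101 popcount=3 -> skip
r=22=10110 popcount=3 -> skip
r=23=10111 popcount=4 -> KEEP
r=24=11000 popcount=2 -> skip
r=25=11001 popcount=3 -> skip
r=26=11010 popcount=3 -> skip
r=27=11011 popcount=4 -> KEEP
r=28=11100 popcount=3 -> skip
r=29=11101 popcount=4 -> KEEP
r=30=11110 popcount=4 -> KEEP
r=31=11111 popcount=5 -> skip
r=32=100000 popcount=1 -> skip
r=33=100001 popcount=2 -> skip
r=34=100010 popcount=2 -> skip
r=35=100011 popcount=3 -> skip
r=36=100100 popcount=2 -> skip
r=37=100101 popcount=3 -> skip
r=38=100110 popcount=3 -> skip
r=39=100111 popcount=4 -> KEEP
r=40=101000 popcount=2 -> skip
r=41=101001 popcount=3 -> skip
r=42=101010 popcount=3 -> skip
r=43=101011 popcount=4 -> KEEP
r=44=101100 popcount=3 -> skip
r=45=101101 popcount=4 -> KEEP
r=46=101110 popcount=4 -> KEEP
Kept rows: 15 23 27 29 30 39 43 45 46

Answer: 15 23 27 29 30 39 43 45 46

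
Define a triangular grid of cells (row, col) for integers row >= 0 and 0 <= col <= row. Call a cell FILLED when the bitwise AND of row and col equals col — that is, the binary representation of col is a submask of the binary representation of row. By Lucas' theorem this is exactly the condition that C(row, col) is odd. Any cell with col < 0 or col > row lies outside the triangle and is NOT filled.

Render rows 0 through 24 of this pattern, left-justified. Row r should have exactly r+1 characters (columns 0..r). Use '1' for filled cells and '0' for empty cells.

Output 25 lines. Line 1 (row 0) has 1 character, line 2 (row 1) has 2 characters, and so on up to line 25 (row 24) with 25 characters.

Answer: 1
11
101
1111
10001
110011
1010101
11111111
100000001
1100000011
10100000101
111100001111
1000100010001
11001100110011
101010101010101
1111111111111111
10000000000000001
110000000000000011
1010000000000000101
11110000000000001111
100010000000000010001
1100110000000000110011
10101010000000001010101
111111110000000011111111
1000000010000000100000001

Derivation:
r0=0: 1
r1=1: 11
r2=10: 101
r3=11: 1111
r4=100: 10001
r5=101: 110011
r6=110: 1010101
r7=111: 11111111
r8=1000: 100000001
r9=1001: 1100000011
r10=1010: 10100000101
r11=1011: 111100001111
r12=1100: 1000100010001
r13=1101: 11001100110011
r14=1110: 101010101010101
r15=1111: 1111111111111111
r16=10000: 10000000000000001
r17=10001: 110000000000000011
r18=10010: 1010000000000000101
r19=10011: 11110000000000001111
r20=10100: 100010000000000010001
r21=10101: 1100110000000000110011
r22=10110: 10101010000000001010101
r23=10111: 111111110000000011111111
r24=11000: 1000000010000000100000001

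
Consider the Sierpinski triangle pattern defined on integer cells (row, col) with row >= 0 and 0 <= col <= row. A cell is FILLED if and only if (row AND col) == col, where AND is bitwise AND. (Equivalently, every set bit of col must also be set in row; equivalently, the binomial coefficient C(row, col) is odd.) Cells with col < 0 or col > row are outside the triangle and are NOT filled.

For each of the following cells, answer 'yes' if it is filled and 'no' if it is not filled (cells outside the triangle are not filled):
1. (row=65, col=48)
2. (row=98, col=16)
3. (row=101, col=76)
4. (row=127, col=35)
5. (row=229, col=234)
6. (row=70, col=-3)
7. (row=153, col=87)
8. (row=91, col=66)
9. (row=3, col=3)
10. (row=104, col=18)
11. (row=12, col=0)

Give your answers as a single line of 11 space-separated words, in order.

Answer: no no no yes no no no yes yes no yes

Derivation:
(65,48): row=0b1000001, col=0b110000, row AND col = 0b0 = 0; 0 != 48 -> empty
(98,16): row=0b1100010, col=0b10000, row AND col = 0b0 = 0; 0 != 16 -> empty
(101,76): row=0b1100101, col=0b1001100, row AND col = 0b1000100 = 68; 68 != 76 -> empty
(127,35): row=0b1111111, col=0b100011, row AND col = 0b100011 = 35; 35 == 35 -> filled
(229,234): col outside [0, 229] -> not filled
(70,-3): col outside [0, 70] -> not filled
(153,87): row=0b10011001, col=0b1010111, row AND col = 0b10001 = 17; 17 != 87 -> empty
(91,66): row=0b1011011, col=0b1000010, row AND col = 0b1000010 = 66; 66 == 66 -> filled
(3,3): row=0b11, col=0b11, row AND col = 0b11 = 3; 3 == 3 -> filled
(104,18): row=0b1101000, col=0b10010, row AND col = 0b0 = 0; 0 != 18 -> empty
(12,0): row=0b1100, col=0b0, row AND col = 0b0 = 0; 0 == 0 -> filled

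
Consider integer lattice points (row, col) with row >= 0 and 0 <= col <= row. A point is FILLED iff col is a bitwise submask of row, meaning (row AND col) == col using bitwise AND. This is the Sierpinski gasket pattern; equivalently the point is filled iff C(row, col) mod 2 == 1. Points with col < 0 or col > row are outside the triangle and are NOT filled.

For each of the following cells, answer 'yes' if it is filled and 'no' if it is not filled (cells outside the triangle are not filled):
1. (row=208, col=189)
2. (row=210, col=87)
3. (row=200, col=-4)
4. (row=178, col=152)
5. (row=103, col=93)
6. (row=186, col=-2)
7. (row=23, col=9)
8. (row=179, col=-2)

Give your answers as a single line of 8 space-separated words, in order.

Answer: no no no no no no no no

Derivation:
(208,189): row=0b11010000, col=0b10111101, row AND col = 0b10010000 = 144; 144 != 189 -> empty
(210,87): row=0b11010010, col=0b1010111, row AND col = 0b1010010 = 82; 82 != 87 -> empty
(200,-4): col outside [0, 200] -> not filled
(178,152): row=0b10110010, col=0b10011000, row AND col = 0b10010000 = 144; 144 != 152 -> empty
(103,93): row=0b1100111, col=0b1011101, row AND col = 0b1000101 = 69; 69 != 93 -> empty
(186,-2): col outside [0, 186] -> not filled
(23,9): row=0b10111, col=0b1001, row AND col = 0b1 = 1; 1 != 9 -> empty
(179,-2): col outside [0, 179] -> not filled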